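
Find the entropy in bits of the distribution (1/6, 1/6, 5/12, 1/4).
1.8879 bits

Shannon entropy is H(X) = -Σ p(x) log p(x).

For P = (1/6, 1/6, 5/12, 1/4):
H = -1/6 × log_2(1/6) -1/6 × log_2(1/6) -5/12 × log_2(5/12) -1/4 × log_2(1/4)
H = 1.8879 bits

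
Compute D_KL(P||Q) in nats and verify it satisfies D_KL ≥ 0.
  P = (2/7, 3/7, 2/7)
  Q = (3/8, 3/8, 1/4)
0.0177 nats

KL divergence satisfies the Gibbs inequality: D_KL(P||Q) ≥ 0 for all distributions P, Q.

D_KL(P||Q) = Σ p(x) log(p(x)/q(x))
Term by term:
  x=0: 2/7 × log_e[(2/7)/(3/8)] = -0.0777
  x=1: 3/7 × log_e[(3/7)/(3/8)] = 0.0572
  x=2: 2/7 × log_e[(2/7)/(1/4)] = 0.0382
D_KL(P||Q) = 0.0177 nats

D_KL(P||Q) = 0.0177 ≥ 0 ✓

This non-negativity is a fundamental property: relative entropy cannot be negative because it measures how different Q is from P.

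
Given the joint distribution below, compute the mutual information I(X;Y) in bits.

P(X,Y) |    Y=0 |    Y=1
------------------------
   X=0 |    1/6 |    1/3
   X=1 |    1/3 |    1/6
0.0817 bits

Mutual information: I(X;Y) = H(X) + H(Y) - H(X,Y)

Marginals:
P(X) = (1/2, 1/2), H(X) = 1.0000 bits
P(Y) = (1/2, 1/2), H(Y) = 1.0000 bits

Joint entropy: H(X,Y) = 1.9183 bits

I(X;Y) = 1.0000 + 1.0000 - 1.9183 = 0.0817 bits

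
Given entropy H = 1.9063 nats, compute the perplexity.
6.7281

Perplexity is e^H (or exp(H) for natural log).

H = 1.9063 nats
Perplexity = e^1.9063 = 6.7281

Interpretation: The model's uncertainty is equivalent to choosing uniformly among 6.7 options.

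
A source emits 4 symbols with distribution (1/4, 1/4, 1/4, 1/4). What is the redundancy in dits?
0.0000 dits

Redundancy measures how far a source is from maximum entropy:
R = H_max - H(X)

Maximum entropy for 4 symbols: H_max = log_10(4) = 0.6021 dits
Actual entropy: H(X) = 0.6021 dits
Redundancy: R = 0.6021 - 0.6021 = 0.0000 dits

This redundancy represents potential for compression: the source could be compressed by 0.0000 dits per symbol.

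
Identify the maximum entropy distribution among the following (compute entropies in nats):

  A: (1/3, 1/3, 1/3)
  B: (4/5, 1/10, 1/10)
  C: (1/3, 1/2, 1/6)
A

For a discrete distribution over n outcomes, entropy is maximized by the uniform distribution.

Computing entropies:
H(A) = 1.0986 nats
H(B) = 0.6390 nats
H(C) = 1.0114 nats

The uniform distribution (where all probabilities equal 1/3) achieves the maximum entropy of log_e(3) = 1.0986 nats.

Distribution A has the highest entropy.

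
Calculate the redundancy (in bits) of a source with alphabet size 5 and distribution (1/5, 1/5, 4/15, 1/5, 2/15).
0.0327 bits

Redundancy measures how far a source is from maximum entropy:
R = H_max - H(X)

Maximum entropy for 5 symbols: H_max = log_2(5) = 2.3219 bits
Actual entropy: H(X) = 2.2892 bits
Redundancy: R = 2.3219 - 2.2892 = 0.0327 bits

This redundancy represents potential for compression: the source could be compressed by 0.0327 bits per symbol.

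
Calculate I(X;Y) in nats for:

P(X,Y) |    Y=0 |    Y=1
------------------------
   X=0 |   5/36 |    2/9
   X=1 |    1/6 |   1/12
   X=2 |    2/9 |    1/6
0.0263 nats

Mutual information: I(X;Y) = H(X) + H(Y) - H(X,Y)

Marginals:
P(X) = (13/36, 1/4, 7/18), H(X) = 1.0817 nats
P(Y) = (19/36, 17/36), H(Y) = 0.6916 nats

Joint entropy: H(X,Y) = 1.7470 nats

I(X;Y) = 1.0817 + 0.6916 - 1.7470 = 0.0263 nats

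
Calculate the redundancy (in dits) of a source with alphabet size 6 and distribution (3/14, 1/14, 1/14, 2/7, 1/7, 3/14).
0.0515 dits

Redundancy measures how far a source is from maximum entropy:
R = H_max - H(X)

Maximum entropy for 6 symbols: H_max = log_10(6) = 0.7782 dits
Actual entropy: H(X) = 0.7266 dits
Redundancy: R = 0.7782 - 0.7266 = 0.0515 dits

This redundancy represents potential for compression: the source could be compressed by 0.0515 dits per symbol.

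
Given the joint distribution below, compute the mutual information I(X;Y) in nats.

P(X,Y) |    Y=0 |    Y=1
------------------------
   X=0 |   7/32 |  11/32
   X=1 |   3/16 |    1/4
0.0008 nats

Mutual information: I(X;Y) = H(X) + H(Y) - H(X,Y)

Marginals:
P(X) = (9/16, 7/16), H(X) = 0.6853 nats
P(Y) = (13/32, 19/32), H(Y) = 0.6755 nats

Joint entropy: H(X,Y) = 1.3600 nats

I(X;Y) = 0.6853 + 0.6755 - 1.3600 = 0.0008 nats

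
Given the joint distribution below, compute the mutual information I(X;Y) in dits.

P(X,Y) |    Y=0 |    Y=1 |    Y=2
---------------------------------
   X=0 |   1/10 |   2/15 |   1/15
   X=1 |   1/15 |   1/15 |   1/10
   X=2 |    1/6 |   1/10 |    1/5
0.0131 dits

Mutual information: I(X;Y) = H(X) + H(Y) - H(X,Y)

Marginals:
P(X) = (3/10, 7/30, 7/15), H(X) = 0.4588 dits
P(Y) = (1/3, 3/10, 11/30), H(Y) = 0.4757 dits

Joint entropy: H(X,Y) = 0.9214 dits

I(X;Y) = 0.4588 + 0.4757 - 0.9214 = 0.0131 dits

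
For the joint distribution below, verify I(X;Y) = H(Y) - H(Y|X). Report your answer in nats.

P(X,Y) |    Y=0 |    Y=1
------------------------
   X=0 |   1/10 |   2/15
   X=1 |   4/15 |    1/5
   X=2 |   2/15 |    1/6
I(X;Y) = 0.0090 nats

Mutual information has multiple equivalent forms:
- I(X;Y) = H(X) - H(X|Y)
- I(X;Y) = H(Y) - H(Y|X)
- I(X;Y) = H(X) + H(Y) - H(X,Y)

Computing all quantities:
H(X) = 1.0564, H(Y) = 0.6931, H(X,Y) = 1.7405
H(X|Y) = 1.0474, H(Y|X) = 0.6841

Verification:
H(X) - H(X|Y) = 1.0564 - 1.0474 = 0.0090
H(Y) - H(Y|X) = 0.6931 - 0.6841 = 0.0090
H(X) + H(Y) - H(X,Y) = 1.0564 + 0.6931 - 1.7405 = 0.0090

All forms give I(X;Y) = 0.0090 nats. ✓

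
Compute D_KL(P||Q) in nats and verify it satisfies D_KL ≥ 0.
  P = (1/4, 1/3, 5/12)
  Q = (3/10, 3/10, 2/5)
0.0065 nats

KL divergence satisfies the Gibbs inequality: D_KL(P||Q) ≥ 0 for all distributions P, Q.

D_KL(P||Q) = Σ p(x) log(p(x)/q(x))
Term by term:
  x=0: 1/4 × log_e[(1/4)/(3/10)] = -0.0456
  x=1: 1/3 × log_e[(1/3)/(3/10)] = 0.0351
  x=2: 5/12 × log_e[(5/12)/(2/5)] = 0.0170
D_KL(P||Q) = 0.0065 nats

D_KL(P||Q) = 0.0065 ≥ 0 ✓

This non-negativity is a fundamental property: relative entropy cannot be negative because it measures how different Q is from P.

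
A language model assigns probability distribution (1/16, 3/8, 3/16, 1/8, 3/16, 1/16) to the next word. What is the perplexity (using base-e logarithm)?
4.9632

Perplexity is e^H (or exp(H) for natural log).

First, H = -Σ p log p = 1.6021 nats
Perplexity = e^1.6021 = 4.9632

Interpretation: The model's uncertainty is equivalent to choosing uniformly among 5.0 options.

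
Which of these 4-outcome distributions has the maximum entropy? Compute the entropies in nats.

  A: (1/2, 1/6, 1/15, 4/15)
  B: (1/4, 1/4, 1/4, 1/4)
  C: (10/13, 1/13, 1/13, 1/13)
B

For a discrete distribution over n outcomes, entropy is maximized by the uniform distribution.

Computing entropies:
H(A) = 1.1782 nats
H(B) = 1.3863 nats
H(C) = 0.7937 nats

The uniform distribution (where all probabilities equal 1/4) achieves the maximum entropy of log_e(4) = 1.3863 nats.

Distribution B has the highest entropy.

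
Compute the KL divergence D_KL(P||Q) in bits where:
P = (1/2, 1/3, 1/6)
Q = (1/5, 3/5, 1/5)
0.3345 bits

KL divergence: D_KL(P||Q) = Σ p(x) log(p(x)/q(x))

Computing term by term:
  x=0: 1/2 × log_2[(1/2)/(1/5)] = 1/2 × 1.3219 = 0.6610
  x=1: 1/3 × log_2[(1/3)/(3/5)] = 1/3 × -0.8480 = -0.2827
  x=2: 1/6 × log_2[(1/6)/(1/5)] = 1/6 × -0.2630 = -0.0438

D_KL(P||Q) = 0.3345 bits

Note: KL divergence is always non-negative and equals 0 iff P = Q.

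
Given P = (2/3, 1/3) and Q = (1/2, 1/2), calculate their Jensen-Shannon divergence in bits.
0.0207 bits

Jensen-Shannon divergence is:
JSD(P||Q) = 0.5 × D_KL(P||M) + 0.5 × D_KL(Q||M)
where M = 0.5 × (P + Q) is the mixture distribution.

M = 0.5 × (2/3, 1/3) + 0.5 × (1/2, 1/2) = (7/12, 5/12)

D_KL(P||M) = 0.0211 bits
D_KL(Q||M) = 0.0203 bits

JSD(P||Q) = 0.5 × 0.0211 + 0.5 × 0.0203 = 0.0207 bits

Unlike KL divergence, JSD is symmetric and bounded: 0 ≤ JSD ≤ log(2).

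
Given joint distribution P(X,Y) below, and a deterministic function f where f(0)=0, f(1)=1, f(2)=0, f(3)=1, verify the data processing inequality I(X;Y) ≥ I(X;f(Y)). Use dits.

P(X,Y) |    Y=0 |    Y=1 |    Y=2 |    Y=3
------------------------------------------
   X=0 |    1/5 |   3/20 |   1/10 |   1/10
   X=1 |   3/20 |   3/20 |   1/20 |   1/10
I(X;Y) = 0.0031, I(X;f(Y)) = 0.0022, inequality holds: 0.0031 ≥ 0.0022

Data Processing Inequality: For any Markov chain X → Y → Z, we have I(X;Y) ≥ I(X;Z).

Here Z = f(Y) is a deterministic function of Y, forming X → Y → Z.

Original I(X;Y) = 0.0031 dits

After applying f:
P(X,Z) where Z=f(Y):
- P(X,Z=0) = P(X,Y=0) + P(X,Y=2)
- P(X,Z=1) = P(X,Y=1) + P(X,Y=3)

I(X;Z) = I(X;f(Y)) = 0.0022 dits

Verification: 0.0031 ≥ 0.0022 ✓

Information cannot be created by processing; the function f can only lose information about X.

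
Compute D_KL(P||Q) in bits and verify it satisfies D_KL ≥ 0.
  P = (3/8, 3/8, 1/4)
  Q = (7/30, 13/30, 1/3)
0.0747 bits

KL divergence satisfies the Gibbs inequality: D_KL(P||Q) ≥ 0 for all distributions P, Q.

D_KL(P||Q) = Σ p(x) log(p(x)/q(x))
Term by term:
  x=0: 3/8 × log_2[(3/8)/(7/30)] = 0.2567
  x=1: 3/8 × log_2[(3/8)/(13/30)] = -0.0782
  x=2: 1/4 × log_2[(1/4)/(1/3)] = -0.1038
D_KL(P||Q) = 0.0747 bits

D_KL(P||Q) = 0.0747 ≥ 0 ✓

This non-negativity is a fundamental property: relative entropy cannot be negative because it measures how different Q is from P.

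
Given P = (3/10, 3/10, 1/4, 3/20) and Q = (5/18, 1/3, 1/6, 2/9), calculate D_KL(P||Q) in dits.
0.0147 dits

KL divergence: D_KL(P||Q) = Σ p(x) log(p(x)/q(x))

Computing term by term:
  x=0: 3/10 × log_10[(3/10)/(5/18)] = 3/10 × 0.0334 = 0.0100
  x=1: 3/10 × log_10[(3/10)/(1/3)] = 3/10 × -0.0458 = -0.0137
  x=2: 1/4 × log_10[(1/4)/(1/6)] = 1/4 × 0.1761 = 0.0440
  x=3: 3/20 × log_10[(3/20)/(2/9)] = 3/20 × -0.1707 = -0.0256

D_KL(P||Q) = 0.0147 dits

Note: KL divergence is always non-negative and equals 0 iff P = Q.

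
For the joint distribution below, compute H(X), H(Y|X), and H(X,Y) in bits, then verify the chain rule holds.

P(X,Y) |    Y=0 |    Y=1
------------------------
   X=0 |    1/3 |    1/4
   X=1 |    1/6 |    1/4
H(X,Y) = 1.9591, H(X) = 0.9799, H(Y|X) = 0.9793 (all in bits)

Chain rule: H(X,Y) = H(X) + H(Y|X)

Left side — joint entropy directly:
H(X,Y) = -Σ p(x,y) log p(x,y) = 1.9591 bits

Right side — compute H(Y|X) from the conditional distributions:
P(X) = (7/12, 5/12), so H(X) = 0.9799 bits
H(Y|X) = Σ_x P(X=x) · H(Y|X=x):
  P(Y|X=0) = (4/7, 3/7), H(Y|X=0) = 0.9852, weight P(X=0) = 7/12
  P(Y|X=1) = (2/5, 3/5), H(Y|X=1) = 0.9710, weight P(X=1) = 5/12
H(Y|X) = 0.9793 bits

H(X) + H(Y|X) = 0.9799 + 0.9793 = 1.9591 bits

Both sides equal 1.9591 bits. ✓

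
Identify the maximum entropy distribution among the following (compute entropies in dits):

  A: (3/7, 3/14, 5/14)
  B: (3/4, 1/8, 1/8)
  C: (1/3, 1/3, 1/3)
C

For a discrete distribution over n outcomes, entropy is maximized by the uniform distribution.

Computing entropies:
H(A) = 0.4608 dits
H(B) = 0.3195 dits
H(C) = 0.4771 dits

The uniform distribution (where all probabilities equal 1/3) achieves the maximum entropy of log_10(3) = 0.4771 dits.

Distribution C has the highest entropy.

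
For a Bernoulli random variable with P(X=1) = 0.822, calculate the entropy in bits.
0.6757 bits

The binary entropy function is:
H(p) = -p log(p) - (1-p) log(1-p)

H(0.822) = -0.822 × log_2(0.822) - 0.178 × log_2(0.178)
H(0.822) = 0.6757 bits

Note: Binary entropy is maximized at p=0.5 (H=1 bit) and minimized at p=0 or p=1 (H=0).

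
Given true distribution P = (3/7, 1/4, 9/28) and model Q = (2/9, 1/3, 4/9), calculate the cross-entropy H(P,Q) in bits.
1.7023 bits

Cross-entropy: H(P,Q) = -Σ p(x) log q(x)

Alternatively: H(P,Q) = H(P) + D_KL(P||Q)
H(P) = 1.5502 bits
D_KL(P||Q) = 0.1521 bits

H(P,Q) = 1.5502 + 0.1521 = 1.7023 bits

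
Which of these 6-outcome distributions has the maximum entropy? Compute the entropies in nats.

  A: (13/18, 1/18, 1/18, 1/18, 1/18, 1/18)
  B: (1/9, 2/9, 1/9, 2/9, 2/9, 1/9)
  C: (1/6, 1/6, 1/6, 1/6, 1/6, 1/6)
C

For a discrete distribution over n outcomes, entropy is maximized by the uniform distribution.

Computing entropies:
H(A) = 1.0379 nats
H(B) = 1.7351 nats
H(C) = 1.7918 nats

The uniform distribution (where all probabilities equal 1/6) achieves the maximum entropy of log_e(6) = 1.7918 nats.

Distribution C has the highest entropy.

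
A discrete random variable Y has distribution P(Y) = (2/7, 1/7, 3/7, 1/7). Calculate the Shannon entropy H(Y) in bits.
1.8424 bits

Shannon entropy is H(X) = -Σ p(x) log p(x).

For P = (2/7, 1/7, 3/7, 1/7):
H = -2/7 × log_2(2/7) -1/7 × log_2(1/7) -3/7 × log_2(3/7) -1/7 × log_2(1/7)
H = 1.8424 bits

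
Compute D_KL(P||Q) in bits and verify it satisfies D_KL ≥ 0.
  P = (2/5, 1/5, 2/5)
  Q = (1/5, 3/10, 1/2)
0.1542 bits

KL divergence satisfies the Gibbs inequality: D_KL(P||Q) ≥ 0 for all distributions P, Q.

D_KL(P||Q) = Σ p(x) log(p(x)/q(x))
Term by term:
  x=0: 2/5 × log_2[(2/5)/(1/5)] = 0.4000
  x=1: 1/5 × log_2[(1/5)/(3/10)] = -0.1170
  x=2: 2/5 × log_2[(2/5)/(1/2)] = -0.1288
D_KL(P||Q) = 0.1542 bits

D_KL(P||Q) = 0.1542 ≥ 0 ✓

This non-negativity is a fundamental property: relative entropy cannot be negative because it measures how different Q is from P.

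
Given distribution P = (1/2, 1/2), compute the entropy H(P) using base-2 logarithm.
1.0000 bits

Shannon entropy is H(X) = -Σ p(x) log p(x).

For P = (1/2, 1/2):
H = -1/2 × log_2(1/2) -1/2 × log_2(1/2)
H = 1.0000 bits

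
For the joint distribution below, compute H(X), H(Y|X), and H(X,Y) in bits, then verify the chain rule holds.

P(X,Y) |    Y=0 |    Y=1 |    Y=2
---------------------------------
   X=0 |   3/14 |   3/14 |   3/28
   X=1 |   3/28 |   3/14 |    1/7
H(X,Y) = 2.5202, H(X) = 0.9963, H(Y|X) = 1.5239 (all in bits)

Chain rule: H(X,Y) = H(X) + H(Y|X)

Left side — joint entropy directly:
H(X,Y) = -Σ p(x,y) log p(x,y) = 2.5202 bits

Right side — compute H(Y|X) from the conditional distributions:
P(X) = (15/28, 13/28), so H(X) = 0.9963 bits
H(Y|X) = Σ_x P(X=x) · H(Y|X=x):
  P(Y|X=0) = (2/5, 2/5, 1/5), H(Y|X=0) = 1.5219, weight P(X=0) = 15/28
  P(Y|X=1) = (3/13, 6/13, 4/13), H(Y|X=1) = 1.5262, weight P(X=1) = 13/28
H(Y|X) = 1.5239 bits

H(X) + H(Y|X) = 0.9963 + 1.5239 = 2.5202 bits

Both sides equal 2.5202 bits. ✓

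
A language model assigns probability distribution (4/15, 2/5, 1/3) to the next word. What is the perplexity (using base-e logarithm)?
2.9600

Perplexity is e^H (or exp(H) for natural log).

First, H = -Σ p log p = 1.0852 nats
Perplexity = e^1.0852 = 2.9600

Interpretation: The model's uncertainty is equivalent to choosing uniformly among 3.0 options.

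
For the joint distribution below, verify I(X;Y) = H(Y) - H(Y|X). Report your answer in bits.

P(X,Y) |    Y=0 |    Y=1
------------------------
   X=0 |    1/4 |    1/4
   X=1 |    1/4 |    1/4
I(X;Y) = 0.0000 bits

Mutual information has multiple equivalent forms:
- I(X;Y) = H(X) - H(X|Y)
- I(X;Y) = H(Y) - H(Y|X)
- I(X;Y) = H(X) + H(Y) - H(X,Y)

Computing all quantities:
H(X) = 1.0000, H(Y) = 1.0000, H(X,Y) = 2.0000
H(X|Y) = 1.0000, H(Y|X) = 1.0000

Verification:
H(X) - H(X|Y) = 1.0000 - 1.0000 = 0.0000
H(Y) - H(Y|X) = 1.0000 - 1.0000 = 0.0000
H(X) + H(Y) - H(X,Y) = 1.0000 + 1.0000 - 2.0000 = 0.0000

All forms give I(X;Y) = 0.0000 bits. ✓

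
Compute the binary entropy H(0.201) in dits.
0.2179 dits

The binary entropy function is:
H(p) = -p log(p) - (1-p) log(1-p)

H(0.201) = -0.201 × log_10(0.201) - 0.799 × log_10(0.799)
H(0.201) = 0.2179 dits

Note: Binary entropy is maximized at p=0.5 (H=1 bit) and minimized at p=0 or p=1 (H=0).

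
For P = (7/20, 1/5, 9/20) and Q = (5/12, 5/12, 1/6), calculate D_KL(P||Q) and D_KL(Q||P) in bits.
D_KL(P||Q) = 0.3450, D_KL(Q||P) = 0.3072

KL divergence is not symmetric: D_KL(P||Q) ≠ D_KL(Q||P) in general.

D_KL(P||Q) = 0.3450 bits
D_KL(Q||P) = 0.3072 bits

No, they are not equal!

This asymmetry is why KL divergence is not a true distance metric.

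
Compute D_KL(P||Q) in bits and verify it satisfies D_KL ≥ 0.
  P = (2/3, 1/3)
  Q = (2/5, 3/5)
0.2086 bits

KL divergence satisfies the Gibbs inequality: D_KL(P||Q) ≥ 0 for all distributions P, Q.

D_KL(P||Q) = Σ p(x) log(p(x)/q(x))
Term by term:
  x=0: 2/3 × log_2[(2/3)/(2/5)] = 0.4913
  x=1: 1/3 × log_2[(1/3)/(3/5)] = -0.2827
D_KL(P||Q) = 0.2086 bits

D_KL(P||Q) = 0.2086 ≥ 0 ✓

This non-negativity is a fundamental property: relative entropy cannot be negative because it measures how different Q is from P.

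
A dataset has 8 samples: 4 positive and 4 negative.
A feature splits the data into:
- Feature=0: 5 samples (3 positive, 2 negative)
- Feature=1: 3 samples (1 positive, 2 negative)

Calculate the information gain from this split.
0.0488 bits

Information Gain = H(Y) - H(Y|Feature)

Before split:
P(positive) = 4/8 = 0.5000
H(Y) = 1.0000 bits

After split:
Feature=0: H = 0.9710 bits (weight = 5/8)
Feature=1: H = 0.9183 bits (weight = 3/8)
H(Y|Feature) = (5/8)×0.9710 + (3/8)×0.9183 = 0.9512 bits

Information Gain = 1.0000 - 0.9512 = 0.0488 bits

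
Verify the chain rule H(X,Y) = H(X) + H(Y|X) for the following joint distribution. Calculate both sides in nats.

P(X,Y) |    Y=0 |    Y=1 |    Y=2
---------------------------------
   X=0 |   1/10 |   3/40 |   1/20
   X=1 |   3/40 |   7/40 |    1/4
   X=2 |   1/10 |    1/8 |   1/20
H(X,Y) = 2.0602, H(X) = 1.0372, H(Y|X) = 1.0229 (all in nats)

Chain rule: H(X,Y) = H(X) + H(Y|X)

Left side — joint entropy directly:
H(X,Y) = -Σ p(x,y) log p(x,y) = 2.0602 nats

Right side — compute H(Y|X) from the conditional distributions:
P(X) = (9/40, 1/2, 11/40), so H(X) = 1.0372 nats
H(Y|X) = Σ_x P(X=x) · H(Y|X=x):
  P(Y|X=0) = (4/9, 1/3, 2/9), H(Y|X=0) = 1.0609, weight P(X=0) = 9/40
  P(Y|X=1) = (3/20, 7/20, 1/2), H(Y|X=1) = 0.9986, weight P(X=1) = 1/2
  P(Y|X=2) = (4/11, 5/11, 2/11), H(Y|X=2) = 1.0362, weight P(X=2) = 11/40
H(Y|X) = 1.0229 nats

H(X) + H(Y|X) = 1.0372 + 1.0229 = 2.0602 nats

Both sides equal 2.0602 nats. ✓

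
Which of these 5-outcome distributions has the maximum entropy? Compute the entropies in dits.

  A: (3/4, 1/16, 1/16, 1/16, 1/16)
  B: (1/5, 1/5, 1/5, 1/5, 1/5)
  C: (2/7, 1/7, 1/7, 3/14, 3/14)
B

For a discrete distribution over n outcomes, entropy is maximized by the uniform distribution.

Computing entropies:
H(A) = 0.3947 dits
H(B) = 0.6990 dits
H(C) = 0.6836 dits

The uniform distribution (where all probabilities equal 1/5) achieves the maximum entropy of log_10(5) = 0.6990 dits.

Distribution B has the highest entropy.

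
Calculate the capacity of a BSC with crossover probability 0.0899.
0.5639 bits

For a binary symmetric channel (BSC) with error probability p:
Capacity C = 1 - H(p) bits per symbol

where H(p) = -p log₂(p) - (1-p) log₂(1-p) is the binary entropy function.

H(0.0899) = 0.4361 bits
C = 1 - 0.4361 = 0.5639 bits per symbol

This means we can reliably transmit up to 0.5639 bits of information per channel use.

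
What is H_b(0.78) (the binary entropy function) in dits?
0.2288 dits

The binary entropy function is:
H(p) = -p log(p) - (1-p) log(1-p)

H(0.78) = -0.78 × log_10(0.78) - 0.22 × log_10(0.22)
H(0.78) = 0.2288 dits

Note: Binary entropy is maximized at p=0.5 (H=1 bit) and minimized at p=0 or p=1 (H=0).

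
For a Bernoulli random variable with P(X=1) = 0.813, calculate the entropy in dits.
0.2093 dits

The binary entropy function is:
H(p) = -p log(p) - (1-p) log(1-p)

H(0.813) = -0.813 × log_10(0.813) - 0.187 × log_10(0.187)
H(0.813) = 0.2093 dits

Note: Binary entropy is maximized at p=0.5 (H=1 bit) and minimized at p=0 or p=1 (H=0).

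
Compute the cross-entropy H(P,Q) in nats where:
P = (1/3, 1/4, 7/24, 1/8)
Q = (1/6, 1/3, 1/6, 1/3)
1.5318 nats

Cross-entropy: H(P,Q) = -Σ p(x) log q(x)

Alternatively: H(P,Q) = H(P) + D_KL(P||Q)
H(P) = 1.3321 nats
D_KL(P||Q) = 0.1997 nats

H(P,Q) = 1.3321 + 0.1997 = 1.5318 nats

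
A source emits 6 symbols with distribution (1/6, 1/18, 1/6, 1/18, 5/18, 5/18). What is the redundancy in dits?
0.0702 dits

Redundancy measures how far a source is from maximum entropy:
R = H_max - H(X)

Maximum entropy for 6 symbols: H_max = log_10(6) = 0.7782 dits
Actual entropy: H(X) = 0.7079 dits
Redundancy: R = 0.7782 - 0.7079 = 0.0702 dits

This redundancy represents potential for compression: the source could be compressed by 0.0702 dits per symbol.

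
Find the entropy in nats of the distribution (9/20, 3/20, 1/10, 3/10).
1.2353 nats

Shannon entropy is H(X) = -Σ p(x) log p(x).

For P = (9/20, 3/20, 1/10, 3/10):
H = -9/20 × log_e(9/20) -3/20 × log_e(3/20) -1/10 × log_e(1/10) -3/10 × log_e(3/10)
H = 1.2353 nats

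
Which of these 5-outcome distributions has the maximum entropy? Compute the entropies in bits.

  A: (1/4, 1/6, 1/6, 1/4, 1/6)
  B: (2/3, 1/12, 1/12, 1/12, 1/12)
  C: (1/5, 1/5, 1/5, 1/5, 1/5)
C

For a discrete distribution over n outcomes, entropy is maximized by the uniform distribution.

Computing entropies:
H(A) = 2.2925 bits
H(B) = 1.5850 bits
H(C) = 2.3219 bits

The uniform distribution (where all probabilities equal 1/5) achieves the maximum entropy of log_2(5) = 2.3219 bits.

Distribution C has the highest entropy.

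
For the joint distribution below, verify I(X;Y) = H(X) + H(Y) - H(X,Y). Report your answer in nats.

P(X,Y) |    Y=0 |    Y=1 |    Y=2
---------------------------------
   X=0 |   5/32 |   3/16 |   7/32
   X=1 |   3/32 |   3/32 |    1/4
I(X;Y) = 0.0170 nats

Mutual information has multiple equivalent forms:
- I(X;Y) = H(X) - H(X|Y)
- I(X;Y) = H(Y) - H(Y|X)
- I(X;Y) = H(X) + H(Y) - H(X,Y)

Computing all quantities:
H(X) = 0.6853, H(Y) = 1.0585, H(X,Y) = 1.7268
H(X|Y) = 0.6683, H(Y|X) = 1.0415

Verification:
H(X) - H(X|Y) = 0.6853 - 0.6683 = 0.0170
H(Y) - H(Y|X) = 1.0585 - 1.0415 = 0.0170
H(X) + H(Y) - H(X,Y) = 0.6853 + 1.0585 - 1.7268 = 0.0170

All forms give I(X;Y) = 0.0170 nats. ✓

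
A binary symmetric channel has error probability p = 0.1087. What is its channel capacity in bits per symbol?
0.5040 bits

For a binary symmetric channel (BSC) with error probability p:
Capacity C = 1 - H(p) bits per symbol

where H(p) = -p log₂(p) - (1-p) log₂(1-p) is the binary entropy function.

H(0.1087) = 0.4960 bits
C = 1 - 0.4960 = 0.5040 bits per symbol

This means we can reliably transmit up to 0.5040 bits of information per channel use.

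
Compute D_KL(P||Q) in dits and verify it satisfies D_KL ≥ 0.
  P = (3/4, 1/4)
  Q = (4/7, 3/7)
0.0301 dits

KL divergence satisfies the Gibbs inequality: D_KL(P||Q) ≥ 0 for all distributions P, Q.

D_KL(P||Q) = Σ p(x) log(p(x)/q(x))
Term by term:
  x=0: 3/4 × log_10[(3/4)/(4/7)] = 0.0886
  x=1: 1/4 × log_10[(1/4)/(3/7)] = -0.0585
D_KL(P||Q) = 0.0301 dits

D_KL(P||Q) = 0.0301 ≥ 0 ✓

This non-negativity is a fundamental property: relative entropy cannot be negative because it measures how different Q is from P.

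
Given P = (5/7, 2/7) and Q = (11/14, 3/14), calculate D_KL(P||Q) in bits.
0.0204 bits

KL divergence: D_KL(P||Q) = Σ p(x) log(p(x)/q(x))

Computing term by term:
  x=0: 5/7 × log_2[(5/7)/(11/14)] = 5/7 × -0.1375 = -0.0982
  x=1: 2/7 × log_2[(2/7)/(3/14)] = 2/7 × 0.4150 = 0.1186

D_KL(P||Q) = 0.0204 bits

Note: KL divergence is always non-negative and equals 0 iff P = Q.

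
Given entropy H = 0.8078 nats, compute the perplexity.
2.2430

Perplexity is e^H (or exp(H) for natural log).

H = 0.8078 nats
Perplexity = e^0.8078 = 2.2430

Interpretation: The model's uncertainty is equivalent to choosing uniformly among 2.2 options.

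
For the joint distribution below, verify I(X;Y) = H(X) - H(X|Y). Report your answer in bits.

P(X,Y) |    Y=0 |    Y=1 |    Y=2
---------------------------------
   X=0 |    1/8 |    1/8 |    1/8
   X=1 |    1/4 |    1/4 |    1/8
I(X;Y) = 0.0157 bits

Mutual information has multiple equivalent forms:
- I(X;Y) = H(X) - H(X|Y)
- I(X;Y) = H(Y) - H(Y|X)
- I(X;Y) = H(X) + H(Y) - H(X,Y)

Computing all quantities:
H(X) = 0.9544, H(Y) = 1.5613, H(X,Y) = 2.5000
H(X|Y) = 0.9387, H(Y|X) = 1.5456

Verification:
H(X) - H(X|Y) = 0.9544 - 0.9387 = 0.0157
H(Y) - H(Y|X) = 1.5613 - 1.5456 = 0.0157
H(X) + H(Y) - H(X,Y) = 0.9544 + 1.5613 - 2.5000 = 0.0157

All forms give I(X;Y) = 0.0157 bits. ✓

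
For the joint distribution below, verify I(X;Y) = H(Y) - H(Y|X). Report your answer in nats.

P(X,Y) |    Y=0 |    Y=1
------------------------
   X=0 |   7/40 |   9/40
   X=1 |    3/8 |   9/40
I(X;Y) = 0.0171 nats

Mutual information has multiple equivalent forms:
- I(X;Y) = H(X) - H(X|Y)
- I(X;Y) = H(Y) - H(Y|X)
- I(X;Y) = H(X) + H(Y) - H(X,Y)

Computing all quantities:
H(X) = 0.6730, H(Y) = 0.6881, H(X,Y) = 1.3441
H(X|Y) = 0.6559, H(Y|X) = 0.6711

Verification:
H(X) - H(X|Y) = 0.6730 - 0.6559 = 0.0171
H(Y) - H(Y|X) = 0.6881 - 0.6711 = 0.0171
H(X) + H(Y) - H(X,Y) = 0.6730 + 0.6881 - 1.3441 = 0.0171

All forms give I(X;Y) = 0.0171 nats. ✓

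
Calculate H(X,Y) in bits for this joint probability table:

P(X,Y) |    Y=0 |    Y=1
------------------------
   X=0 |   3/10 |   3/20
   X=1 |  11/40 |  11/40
1.9560 bits

Joint entropy is H(X,Y) = -Σ_{x,y} p(x,y) log p(x,y).

Summing over all non-zero entries:
H(X,Y) = -[3/10·log_2(3/10) + 3/20·log_2(3/20) + 11/40·log_2(11/40) + 11/40·log_2(11/40)]
H(X,Y) = 1.9560 bits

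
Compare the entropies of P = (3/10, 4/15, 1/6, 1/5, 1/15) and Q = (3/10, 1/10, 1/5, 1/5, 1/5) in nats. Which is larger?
Q

Computing entropies in nats:
H(P) = 1.5147
H(Q) = 1.5571

Distribution Q has higher entropy.

Intuition: The distribution closer to uniform (more spread out) has higher entropy.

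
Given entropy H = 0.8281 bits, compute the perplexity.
1.7753

Perplexity is 2^H (or exp(H) for natural log).

H = 0.8281 bits
Perplexity = 2^0.8281 = 1.7753

Interpretation: The model's uncertainty is equivalent to choosing uniformly among 1.8 options.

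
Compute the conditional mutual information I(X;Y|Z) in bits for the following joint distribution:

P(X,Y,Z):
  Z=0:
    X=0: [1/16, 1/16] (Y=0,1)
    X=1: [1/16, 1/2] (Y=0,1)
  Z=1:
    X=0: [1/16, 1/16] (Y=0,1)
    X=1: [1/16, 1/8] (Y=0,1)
0.0684 bits

Conditional mutual information: I(X;Y|Z) = H(X|Z) + H(Y|Z) - H(X,Y|Z)

H(Z) = 0.8960
H(X,Z) = 1.6697 → H(X|Z) = 0.7737
H(Y,Z) = 1.6697 → H(Y|Z) = 0.7737
H(X,Y,Z) = 2.3750 → H(X,Y|Z) = 1.4790

I(X;Y|Z) = 0.7737 + 0.7737 - 1.4790 = 0.0684 bits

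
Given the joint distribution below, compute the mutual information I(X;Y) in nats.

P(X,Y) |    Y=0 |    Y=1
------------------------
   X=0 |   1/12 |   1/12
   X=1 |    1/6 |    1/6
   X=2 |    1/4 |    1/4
0.0000 nats

Mutual information: I(X;Y) = H(X) + H(Y) - H(X,Y)

Marginals:
P(X) = (1/6, 1/3, 1/2), H(X) = 1.0114 nats
P(Y) = (1/2, 1/2), H(Y) = 0.6931 nats

Joint entropy: H(X,Y) = 1.7046 nats

I(X;Y) = 1.0114 + 0.6931 - 1.7046 = 0.0000 nats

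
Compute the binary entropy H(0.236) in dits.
0.2373 dits

The binary entropy function is:
H(p) = -p log(p) - (1-p) log(1-p)

H(0.236) = -0.236 × log_10(0.236) - 0.764 × log_10(0.764)
H(0.236) = 0.2373 dits

Note: Binary entropy is maximized at p=0.5 (H=1 bit) and minimized at p=0 or p=1 (H=0).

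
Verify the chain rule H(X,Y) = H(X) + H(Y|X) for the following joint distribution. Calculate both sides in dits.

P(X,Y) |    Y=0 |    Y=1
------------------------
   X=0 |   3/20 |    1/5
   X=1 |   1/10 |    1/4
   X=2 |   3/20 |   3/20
H(X,Y) = 0.7611, H(X) = 0.4760, H(Y|X) = 0.2851 (all in dits)

Chain rule: H(X,Y) = H(X) + H(Y|X)

Left side — joint entropy directly:
H(X,Y) = -Σ p(x,y) log p(x,y) = 0.7611 dits

Right side — compute H(Y|X) from the conditional distributions:
P(X) = (7/20, 7/20, 3/10), so H(X) = 0.4760 dits
H(Y|X) = Σ_x P(X=x) · H(Y|X=x):
  P(Y|X=0) = (3/7, 4/7), H(Y|X=0) = 0.2966, weight P(X=0) = 7/20
  P(Y|X=1) = (2/7, 5/7), H(Y|X=1) = 0.2598, weight P(X=1) = 7/20
  P(Y|X=2) = (1/2, 1/2), H(Y|X=2) = 0.3010, weight P(X=2) = 3/10
H(Y|X) = 0.2851 dits

H(X) + H(Y|X) = 0.4760 + 0.2851 = 0.7611 dits

Both sides equal 0.7611 dits. ✓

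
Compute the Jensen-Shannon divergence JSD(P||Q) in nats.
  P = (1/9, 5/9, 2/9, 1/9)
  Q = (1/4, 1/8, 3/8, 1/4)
0.1109 nats

Jensen-Shannon divergence is:
JSD(P||Q) = 0.5 × D_KL(P||M) + 0.5 × D_KL(Q||M)
where M = 0.5 × (P + Q) is the mixture distribution.

M = 0.5 × (1/9, 5/9, 2/9, 1/9) + 0.5 × (1/4, 1/8, 3/8, 1/4) = (0.180556, 0.340278, 0.298611, 0.180556)

D_KL(P||M) = 0.0988 nats
D_KL(Q||M) = 0.1229 nats

JSD(P||Q) = 0.5 × 0.0988 + 0.5 × 0.1229 = 0.1109 nats

Unlike KL divergence, JSD is symmetric and bounded: 0 ≤ JSD ≤ log(2).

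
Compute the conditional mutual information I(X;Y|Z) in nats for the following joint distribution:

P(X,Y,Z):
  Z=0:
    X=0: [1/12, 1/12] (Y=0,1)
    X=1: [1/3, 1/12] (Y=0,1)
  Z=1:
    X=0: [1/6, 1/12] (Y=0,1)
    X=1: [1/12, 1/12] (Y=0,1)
0.0307 nats

Conditional mutual information: I(X;Y|Z) = H(X|Z) + H(Y|Z) - H(X,Y|Z)

H(Z) = 0.6792
H(X,Z) = 1.3086 → H(X|Z) = 0.6294
H(Y,Z) = 1.3086 → H(Y|Z) = 0.6294
H(X,Y,Z) = 1.9073 → H(X,Y|Z) = 1.2281

I(X;Y|Z) = 0.6294 + 0.6294 - 1.2281 = 0.0307 nats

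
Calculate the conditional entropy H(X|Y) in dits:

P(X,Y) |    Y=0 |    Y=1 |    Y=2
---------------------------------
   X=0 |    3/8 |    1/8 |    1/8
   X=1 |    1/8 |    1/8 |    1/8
0.2726 dits

Using the chain rule: H(X|Y) = H(X,Y) - H(Y)

First, compute H(X,Y) = 0.7242 dits

Marginal P(Y) = (1/2, 1/4, 1/4)
H(Y) = 0.4515 dits

H(X|Y) = H(X,Y) - H(Y) = 0.7242 - 0.4515 = 0.2726 dits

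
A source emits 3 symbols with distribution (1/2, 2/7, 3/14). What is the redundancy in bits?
0.0923 bits

Redundancy measures how far a source is from maximum entropy:
R = H_max - H(X)

Maximum entropy for 3 symbols: H_max = log_2(3) = 1.5850 bits
Actual entropy: H(X) = 1.4926 bits
Redundancy: R = 1.5850 - 1.4926 = 0.0923 bits

This redundancy represents potential for compression: the source could be compressed by 0.0923 bits per symbol.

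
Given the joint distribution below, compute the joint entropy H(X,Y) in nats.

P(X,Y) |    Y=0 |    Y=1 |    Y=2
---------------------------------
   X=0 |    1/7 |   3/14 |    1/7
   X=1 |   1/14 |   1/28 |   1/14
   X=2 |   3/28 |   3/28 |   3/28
2.1000 nats

Joint entropy is H(X,Y) = -Σ_{x,y} p(x,y) log p(x,y).

Summing over all non-zero entries:
H(X,Y) = -[1/7·log_e(1/7) + 3/14·log_e(3/14) + 1/7·log_e(1/7) + 1/14·log_e(1/14) + 1/28·log_e(1/28) + 1/14·log_e(1/14) + 3/28·log_e(3/28) + 3/28·log_e(3/28) + 3/28·log_e(3/28)]
H(X,Y) = 2.1000 nats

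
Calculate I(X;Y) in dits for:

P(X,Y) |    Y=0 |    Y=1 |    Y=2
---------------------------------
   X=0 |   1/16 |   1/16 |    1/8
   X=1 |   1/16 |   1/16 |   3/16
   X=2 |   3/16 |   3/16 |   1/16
0.0428 dits

Mutual information: I(X;Y) = H(X) + H(Y) - H(X,Y)

Marginals:
P(X) = (1/4, 5/16, 7/16), H(X) = 0.4654 dits
P(Y) = (5/16, 5/16, 3/8), H(Y) = 0.4755 dits

Joint entropy: H(X,Y) = 0.8981 dits

I(X;Y) = 0.4654 + 0.4755 - 0.8981 = 0.0428 dits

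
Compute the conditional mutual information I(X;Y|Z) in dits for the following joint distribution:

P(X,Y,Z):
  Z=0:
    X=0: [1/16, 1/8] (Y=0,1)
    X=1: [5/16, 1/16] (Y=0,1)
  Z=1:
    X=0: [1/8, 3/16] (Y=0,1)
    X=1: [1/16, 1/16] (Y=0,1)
0.0311 dits

Conditional mutual information: I(X;Y|Z) = H(X|Z) + H(Y|Z) - H(X,Y|Z)

H(Z) = 0.2976
H(X,Z) = 0.5668 → H(X|Z) = 0.2692
H(Y,Z) = 0.5829 → H(Y|Z) = 0.2852
H(X,Y,Z) = 0.8210 → H(X,Y|Z) = 0.5233

I(X;Y|Z) = 0.2692 + 0.2852 - 0.5233 = 0.0311 dits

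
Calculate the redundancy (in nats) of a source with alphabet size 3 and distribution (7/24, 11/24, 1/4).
0.0351 nats

Redundancy measures how far a source is from maximum entropy:
R = H_max - H(X)

Maximum entropy for 3 symbols: H_max = log_e(3) = 1.0986 nats
Actual entropy: H(X) = 1.0635 nats
Redundancy: R = 1.0986 - 1.0635 = 0.0351 nats

This redundancy represents potential for compression: the source could be compressed by 0.0351 nats per symbol.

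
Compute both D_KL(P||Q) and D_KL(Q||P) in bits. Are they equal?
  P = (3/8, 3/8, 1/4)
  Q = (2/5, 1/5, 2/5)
D_KL(P||Q) = 0.1356, D_KL(Q||P) = 0.1271

KL divergence is not symmetric: D_KL(P||Q) ≠ D_KL(Q||P) in general.

D_KL(P||Q) = 0.1356 bits
D_KL(Q||P) = 0.1271 bits

No, they are not equal!

This asymmetry is why KL divergence is not a true distance metric.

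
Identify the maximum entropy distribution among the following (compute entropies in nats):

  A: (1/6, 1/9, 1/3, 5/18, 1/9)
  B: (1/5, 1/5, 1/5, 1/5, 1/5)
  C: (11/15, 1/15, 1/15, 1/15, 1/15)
B

For a discrete distribution over n outcomes, entropy is maximized by the uniform distribution.

Computing entropies:
H(A) = 1.5089 nats
H(B) = 1.6094 nats
H(C) = 0.9496 nats

The uniform distribution (where all probabilities equal 1/5) achieves the maximum entropy of log_e(5) = 1.6094 nats.

Distribution B has the highest entropy.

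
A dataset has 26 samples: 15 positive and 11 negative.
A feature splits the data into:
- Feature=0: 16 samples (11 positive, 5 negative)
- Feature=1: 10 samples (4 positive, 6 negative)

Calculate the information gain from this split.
0.0580 bits

Information Gain = H(Y) - H(Y|Feature)

Before split:
P(positive) = 15/26 = 0.5769
H(Y) = 0.9829 bits

After split:
Feature=0: H = 0.8960 bits (weight = 16/26)
Feature=1: H = 0.9710 bits (weight = 10/26)
H(Y|Feature) = (16/26)×0.8960 + (10/26)×0.9710 = 0.9249 bits

Information Gain = 0.9829 - 0.9249 = 0.0580 bits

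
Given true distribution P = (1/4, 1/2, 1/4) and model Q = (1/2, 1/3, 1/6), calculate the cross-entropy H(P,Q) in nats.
1.1705 nats

Cross-entropy: H(P,Q) = -Σ p(x) log q(x)

Alternatively: H(P,Q) = H(P) + D_KL(P||Q)
H(P) = 1.0397 nats
D_KL(P||Q) = 0.1308 nats

H(P,Q) = 1.0397 + 0.1308 = 1.1705 nats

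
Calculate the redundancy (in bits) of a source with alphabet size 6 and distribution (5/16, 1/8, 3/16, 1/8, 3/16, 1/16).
0.1549 bits

Redundancy measures how far a source is from maximum entropy:
R = H_max - H(X)

Maximum entropy for 6 symbols: H_max = log_2(6) = 2.5850 bits
Actual entropy: H(X) = 2.4300 bits
Redundancy: R = 2.5850 - 2.4300 = 0.1549 bits

This redundancy represents potential for compression: the source could be compressed by 0.1549 bits per symbol.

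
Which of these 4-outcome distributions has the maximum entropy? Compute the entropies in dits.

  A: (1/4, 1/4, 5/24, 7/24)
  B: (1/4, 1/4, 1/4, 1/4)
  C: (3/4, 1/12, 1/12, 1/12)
B

For a discrete distribution over n outcomes, entropy is maximized by the uniform distribution.

Computing entropies:
H(A) = 0.5990 dits
H(B) = 0.6021 dits
H(C) = 0.3635 dits

The uniform distribution (where all probabilities equal 1/4) achieves the maximum entropy of log_10(4) = 0.6021 dits.

Distribution B has the highest entropy.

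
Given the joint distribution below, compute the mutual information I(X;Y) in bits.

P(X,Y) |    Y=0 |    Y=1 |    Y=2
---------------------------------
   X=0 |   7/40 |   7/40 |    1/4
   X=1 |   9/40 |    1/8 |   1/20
0.0865 bits

Mutual information: I(X;Y) = H(X) + H(Y) - H(X,Y)

Marginals:
P(X) = (3/5, 2/5), H(X) = 0.9710 bits
P(Y) = (2/5, 3/10, 3/10), H(Y) = 1.5710 bits

Joint entropy: H(X,Y) = 2.4554 bits

I(X;Y) = 0.9710 + 1.5710 - 2.4554 = 0.0865 bits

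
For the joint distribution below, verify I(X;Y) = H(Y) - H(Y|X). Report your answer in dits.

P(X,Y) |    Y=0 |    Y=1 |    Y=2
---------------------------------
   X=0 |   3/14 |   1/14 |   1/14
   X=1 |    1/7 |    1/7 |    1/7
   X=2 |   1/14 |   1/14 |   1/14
I(X;Y) = 0.0145 dits

Mutual information has multiple equivalent forms:
- I(X;Y) = H(X) - H(X|Y)
- I(X;Y) = H(Y) - H(Y|X)
- I(X;Y) = H(X) + H(Y) - H(X,Y)

Computing all quantities:
H(X) = 0.4608, H(Y) = 0.4686, H(X,Y) = 0.9149
H(X|Y) = 0.4463, H(Y|X) = 0.4541

Verification:
H(X) - H(X|Y) = 0.4608 - 0.4463 = 0.0145
H(Y) - H(Y|X) = 0.4686 - 0.4541 = 0.0145
H(X) + H(Y) - H(X,Y) = 0.4608 + 0.4686 - 0.9149 = 0.0145

All forms give I(X;Y) = 0.0145 dits. ✓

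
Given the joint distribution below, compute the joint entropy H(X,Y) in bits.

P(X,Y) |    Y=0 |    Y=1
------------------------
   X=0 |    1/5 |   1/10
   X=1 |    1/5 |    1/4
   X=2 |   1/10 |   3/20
2.5037 bits

Joint entropy is H(X,Y) = -Σ_{x,y} p(x,y) log p(x,y).

Summing over all non-zero entries:
H(X,Y) = -[1/5·log_2(1/5) + 1/10·log_2(1/10) + 1/5·log_2(1/5) + 1/4·log_2(1/4) + 1/10·log_2(1/10) + 3/20·log_2(3/20)]
H(X,Y) = 2.5037 bits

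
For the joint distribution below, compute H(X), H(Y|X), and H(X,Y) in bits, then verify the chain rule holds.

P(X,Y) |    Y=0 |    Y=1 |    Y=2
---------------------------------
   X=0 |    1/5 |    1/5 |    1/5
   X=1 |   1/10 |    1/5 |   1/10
H(X,Y) = 2.5219, H(X) = 0.9710, H(Y|X) = 1.5510 (all in bits)

Chain rule: H(X,Y) = H(X) + H(Y|X)

Left side — joint entropy directly:
H(X,Y) = -Σ p(x,y) log p(x,y) = 2.5219 bits

Right side — compute H(Y|X) from the conditional distributions:
P(X) = (3/5, 2/5), so H(X) = 0.9710 bits
H(Y|X) = Σ_x P(X=x) · H(Y|X=x):
  P(Y|X=0) = (1/3, 1/3, 1/3), H(Y|X=0) = 1.5850, weight P(X=0) = 3/5
  P(Y|X=1) = (1/4, 1/2, 1/4), H(Y|X=1) = 1.5000, weight P(X=1) = 2/5
H(Y|X) = 1.5510 bits

H(X) + H(Y|X) = 0.9710 + 1.5510 = 2.5219 bits

Both sides equal 2.5219 bits. ✓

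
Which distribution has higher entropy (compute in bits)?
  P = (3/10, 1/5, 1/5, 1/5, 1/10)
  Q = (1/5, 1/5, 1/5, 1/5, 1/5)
Q

Computing entropies in bits:
H(P) = 2.2464
H(Q) = 2.3219

Distribution Q has higher entropy.

Intuition: The distribution closer to uniform (more spread out) has higher entropy.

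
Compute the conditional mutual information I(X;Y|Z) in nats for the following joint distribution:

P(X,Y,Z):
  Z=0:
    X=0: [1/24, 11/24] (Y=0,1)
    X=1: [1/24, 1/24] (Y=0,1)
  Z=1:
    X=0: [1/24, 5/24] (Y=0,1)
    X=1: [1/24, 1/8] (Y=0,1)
0.0402 nats

Conditional mutual information: I(X;Y|Z) = H(X|Z) + H(Y|Z) - H(X,Y|Z)

H(Z) = 0.6792
H(X,Z) = 1.1988 → H(X|Z) = 0.5197
H(Y,Z) = 1.1269 → H(Y|Z) = 0.4477
H(X,Y,Z) = 1.6064 → H(X,Y|Z) = 0.9272

I(X;Y|Z) = 0.5197 + 0.4477 - 0.9272 = 0.0402 nats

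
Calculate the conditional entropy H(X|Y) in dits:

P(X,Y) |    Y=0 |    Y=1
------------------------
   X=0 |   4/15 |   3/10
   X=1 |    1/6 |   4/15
0.2955 dits

Using the chain rule: H(X|Y) = H(X,Y) - H(Y)

First, compute H(X,Y) = 0.5927 dits

Marginal P(Y) = (13/30, 17/30)
H(Y) = 0.2972 dits

H(X|Y) = H(X,Y) - H(Y) = 0.5927 - 0.2972 = 0.2955 dits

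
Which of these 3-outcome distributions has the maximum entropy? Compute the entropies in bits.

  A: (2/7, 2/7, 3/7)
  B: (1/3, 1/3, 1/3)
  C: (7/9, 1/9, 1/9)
B

For a discrete distribution over n outcomes, entropy is maximized by the uniform distribution.

Computing entropies:
H(A) = 1.5567 bits
H(B) = 1.5850 bits
H(C) = 0.9864 bits

The uniform distribution (where all probabilities equal 1/3) achieves the maximum entropy of log_2(3) = 1.5850 bits.

Distribution B has the highest entropy.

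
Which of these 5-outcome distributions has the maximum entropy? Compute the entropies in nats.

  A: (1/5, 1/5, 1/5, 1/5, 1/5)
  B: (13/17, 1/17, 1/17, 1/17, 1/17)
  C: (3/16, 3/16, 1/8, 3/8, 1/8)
A

For a discrete distribution over n outcomes, entropy is maximized by the uniform distribution.

Computing entropies:
H(A) = 1.6094 nats
H(B) = 0.8718 nats
H(C) = 1.5154 nats

The uniform distribution (where all probabilities equal 1/5) achieves the maximum entropy of log_e(5) = 1.6094 nats.

Distribution A has the highest entropy.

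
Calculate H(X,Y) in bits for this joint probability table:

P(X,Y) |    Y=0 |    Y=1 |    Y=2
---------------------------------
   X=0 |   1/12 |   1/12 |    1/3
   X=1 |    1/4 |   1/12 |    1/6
2.3554 bits

Joint entropy is H(X,Y) = -Σ_{x,y} p(x,y) log p(x,y).

Summing over all non-zero entries:
H(X,Y) = -[1/12·log_2(1/12) + 1/12·log_2(1/12) + 1/3·log_2(1/3) + 1/4·log_2(1/4) + 1/12·log_2(1/12) + 1/6·log_2(1/6)]
H(X,Y) = 2.3554 bits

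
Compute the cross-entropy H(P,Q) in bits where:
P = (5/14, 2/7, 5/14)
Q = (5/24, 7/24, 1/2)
1.6733 bits

Cross-entropy: H(P,Q) = -Σ p(x) log q(x)

Alternatively: H(P,Q) = H(P) + D_KL(P||Q)
H(P) = 1.5774 bits
D_KL(P||Q) = 0.0959 bits

H(P,Q) = 1.5774 + 0.0959 = 1.6733 bits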